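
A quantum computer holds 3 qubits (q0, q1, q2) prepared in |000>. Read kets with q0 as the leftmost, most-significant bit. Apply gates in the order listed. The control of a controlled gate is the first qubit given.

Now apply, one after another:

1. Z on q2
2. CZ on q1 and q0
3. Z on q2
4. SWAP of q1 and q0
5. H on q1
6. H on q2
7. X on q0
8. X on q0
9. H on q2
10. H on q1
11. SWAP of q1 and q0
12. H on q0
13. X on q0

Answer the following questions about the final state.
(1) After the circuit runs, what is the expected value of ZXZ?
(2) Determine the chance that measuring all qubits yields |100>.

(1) The expectation value of ZXZ is 0. Key observation: steps 4-11 multiply out to the identity, so the circuit reduces to the remaining gates.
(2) Outcome |100> occurs with probability 1/2.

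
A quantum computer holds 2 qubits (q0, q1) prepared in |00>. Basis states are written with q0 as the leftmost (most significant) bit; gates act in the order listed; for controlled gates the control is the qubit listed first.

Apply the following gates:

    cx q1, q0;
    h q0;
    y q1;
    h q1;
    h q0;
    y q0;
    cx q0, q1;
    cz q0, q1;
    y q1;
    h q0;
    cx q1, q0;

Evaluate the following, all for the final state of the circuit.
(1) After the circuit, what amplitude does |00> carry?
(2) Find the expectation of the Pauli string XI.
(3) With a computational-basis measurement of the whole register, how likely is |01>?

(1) The amplitude on |00> is -I/2.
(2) The expectation value of XI is -1.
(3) Outcome |01> occurs with probability 1/4.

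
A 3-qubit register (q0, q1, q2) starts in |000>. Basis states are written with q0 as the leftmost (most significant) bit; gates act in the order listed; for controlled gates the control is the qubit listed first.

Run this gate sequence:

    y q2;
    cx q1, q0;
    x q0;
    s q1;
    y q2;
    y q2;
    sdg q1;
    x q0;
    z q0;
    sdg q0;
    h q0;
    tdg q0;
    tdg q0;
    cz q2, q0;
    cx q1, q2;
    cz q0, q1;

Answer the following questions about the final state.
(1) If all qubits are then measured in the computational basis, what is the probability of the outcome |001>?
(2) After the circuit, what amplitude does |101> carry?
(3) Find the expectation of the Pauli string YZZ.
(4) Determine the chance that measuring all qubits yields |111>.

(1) A full measurement returns |001> with probability 1/2. Key observation: gates 3-8 undo each other exactly, leaving only the rest of the circuit to track.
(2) The final state's coefficient on |101> equals -sqrt(2)/2.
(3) The observable YZZ averages to -1.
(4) The probability of measuring |111> is 0.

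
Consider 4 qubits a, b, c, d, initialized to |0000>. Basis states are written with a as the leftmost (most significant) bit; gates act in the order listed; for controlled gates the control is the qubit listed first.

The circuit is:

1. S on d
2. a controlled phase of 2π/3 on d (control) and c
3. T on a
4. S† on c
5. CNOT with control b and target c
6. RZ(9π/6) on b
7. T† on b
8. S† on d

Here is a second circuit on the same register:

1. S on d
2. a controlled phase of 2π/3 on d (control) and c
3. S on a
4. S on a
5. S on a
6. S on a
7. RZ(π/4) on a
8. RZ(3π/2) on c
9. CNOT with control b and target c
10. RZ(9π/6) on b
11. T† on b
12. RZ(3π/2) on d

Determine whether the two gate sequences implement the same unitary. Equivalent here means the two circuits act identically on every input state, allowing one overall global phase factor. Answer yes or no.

Yes: on every input state the two circuits agree up to one overall phase factor.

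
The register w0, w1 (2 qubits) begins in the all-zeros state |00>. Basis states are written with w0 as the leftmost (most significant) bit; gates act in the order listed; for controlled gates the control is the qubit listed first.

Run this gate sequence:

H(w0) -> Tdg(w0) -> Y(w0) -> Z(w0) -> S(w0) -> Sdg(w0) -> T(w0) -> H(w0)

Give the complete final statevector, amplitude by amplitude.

The resulting statevector has amplitude (-1 + I)*exp(3*I*pi/4)/2 on |00>, 0 on |01>, -sqrt(2)/2 on |10>, 0 on |11>.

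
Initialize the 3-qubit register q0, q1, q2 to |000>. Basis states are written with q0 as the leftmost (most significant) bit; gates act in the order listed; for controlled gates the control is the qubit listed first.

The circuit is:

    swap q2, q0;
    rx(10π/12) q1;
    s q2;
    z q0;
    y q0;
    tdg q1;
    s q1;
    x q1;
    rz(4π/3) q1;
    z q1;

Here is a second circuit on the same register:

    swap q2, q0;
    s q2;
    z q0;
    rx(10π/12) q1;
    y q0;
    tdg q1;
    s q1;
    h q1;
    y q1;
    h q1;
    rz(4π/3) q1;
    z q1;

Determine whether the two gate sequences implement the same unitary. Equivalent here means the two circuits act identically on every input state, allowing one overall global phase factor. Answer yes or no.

No — the two circuits implement different unitaries, even allowing a global phase.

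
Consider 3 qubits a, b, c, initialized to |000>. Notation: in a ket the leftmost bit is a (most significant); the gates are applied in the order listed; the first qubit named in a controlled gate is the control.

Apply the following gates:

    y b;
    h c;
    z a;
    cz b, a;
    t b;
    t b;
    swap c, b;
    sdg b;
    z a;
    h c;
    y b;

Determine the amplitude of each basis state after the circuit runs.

After the circuit, the state carries amplitude 1/2 on |000>, -1/2 on |001>, -I/2 on |010>, I/2 on |011>, 0 on |100>, 0 on |101>, 0 on |110>, 0 on |111>.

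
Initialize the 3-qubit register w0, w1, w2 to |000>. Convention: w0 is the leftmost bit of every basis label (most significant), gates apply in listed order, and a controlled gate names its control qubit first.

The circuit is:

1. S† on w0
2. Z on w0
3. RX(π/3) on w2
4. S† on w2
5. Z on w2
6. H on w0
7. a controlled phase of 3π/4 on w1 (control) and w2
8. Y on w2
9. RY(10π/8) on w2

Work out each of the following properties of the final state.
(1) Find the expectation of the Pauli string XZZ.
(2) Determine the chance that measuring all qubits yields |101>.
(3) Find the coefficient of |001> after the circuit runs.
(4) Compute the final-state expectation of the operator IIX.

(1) The expectation value of XZZ is -sqrt(6)/4 + sqrt(2)/4.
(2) The probability of measuring |101> is -sqrt(2)/16 + sqrt(6)/16 + 1/4.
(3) The final state's coefficient on |001> equals -I*sqrt(2*sqrt(2) + 4)/8 - I*sqrt(12 - 6*sqrt(2))/8.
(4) The expectation value of IIX is sqrt(2)/4 + sqrt(6)/4.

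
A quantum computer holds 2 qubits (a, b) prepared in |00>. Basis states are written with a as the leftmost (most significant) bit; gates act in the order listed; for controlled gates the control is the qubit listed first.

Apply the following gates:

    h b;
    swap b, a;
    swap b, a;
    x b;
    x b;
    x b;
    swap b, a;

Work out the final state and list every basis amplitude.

The resulting statevector has amplitude sqrt(2)/2 on |00>, 0 on |01>, sqrt(2)/2 on |10>, 0 on |11>.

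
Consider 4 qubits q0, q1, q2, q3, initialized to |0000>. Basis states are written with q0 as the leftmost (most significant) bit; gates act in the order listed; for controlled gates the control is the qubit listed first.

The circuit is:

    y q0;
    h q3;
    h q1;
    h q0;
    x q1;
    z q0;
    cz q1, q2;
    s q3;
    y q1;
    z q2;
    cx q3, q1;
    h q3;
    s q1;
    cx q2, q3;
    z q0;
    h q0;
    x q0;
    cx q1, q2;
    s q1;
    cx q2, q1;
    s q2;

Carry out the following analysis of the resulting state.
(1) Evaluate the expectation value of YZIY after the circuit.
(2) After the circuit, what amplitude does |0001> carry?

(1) In the final state, YZIY has expectation 0.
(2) |0001> carries amplitude sqrt(2)*(1 + I)/4 in the final state.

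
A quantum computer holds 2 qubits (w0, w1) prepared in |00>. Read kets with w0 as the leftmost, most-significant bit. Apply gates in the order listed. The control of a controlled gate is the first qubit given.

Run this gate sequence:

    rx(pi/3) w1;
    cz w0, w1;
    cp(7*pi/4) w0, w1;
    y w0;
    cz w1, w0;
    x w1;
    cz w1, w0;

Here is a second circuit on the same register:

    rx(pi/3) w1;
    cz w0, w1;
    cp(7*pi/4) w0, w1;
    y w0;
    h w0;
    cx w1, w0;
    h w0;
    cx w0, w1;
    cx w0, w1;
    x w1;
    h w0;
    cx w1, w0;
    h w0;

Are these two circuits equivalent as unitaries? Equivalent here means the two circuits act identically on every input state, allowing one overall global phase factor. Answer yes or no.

Yes: on every input state the two circuits agree up to one overall phase factor.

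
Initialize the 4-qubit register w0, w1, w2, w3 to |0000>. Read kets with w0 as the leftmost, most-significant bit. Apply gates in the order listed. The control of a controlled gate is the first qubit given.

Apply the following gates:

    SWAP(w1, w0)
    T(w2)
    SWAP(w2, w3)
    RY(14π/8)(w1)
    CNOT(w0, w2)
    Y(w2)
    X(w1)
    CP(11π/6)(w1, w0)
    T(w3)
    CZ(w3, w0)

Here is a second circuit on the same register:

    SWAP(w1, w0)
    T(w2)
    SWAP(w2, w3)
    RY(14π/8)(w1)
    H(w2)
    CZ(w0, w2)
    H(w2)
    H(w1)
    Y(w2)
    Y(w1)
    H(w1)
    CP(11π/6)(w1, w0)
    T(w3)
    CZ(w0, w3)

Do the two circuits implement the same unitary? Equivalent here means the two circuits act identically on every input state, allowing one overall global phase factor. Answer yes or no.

No: there is an input state on which the two circuits produce genuinely different outputs (not merely differing by a phase).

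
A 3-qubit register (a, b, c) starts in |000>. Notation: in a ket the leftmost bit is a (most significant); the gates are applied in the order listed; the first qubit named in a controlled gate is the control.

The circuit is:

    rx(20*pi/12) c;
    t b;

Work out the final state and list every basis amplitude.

The resulting statevector has amplitude -sqrt(3)/2 on |000>, -I/2 on |001>, and 0 on every other basis state.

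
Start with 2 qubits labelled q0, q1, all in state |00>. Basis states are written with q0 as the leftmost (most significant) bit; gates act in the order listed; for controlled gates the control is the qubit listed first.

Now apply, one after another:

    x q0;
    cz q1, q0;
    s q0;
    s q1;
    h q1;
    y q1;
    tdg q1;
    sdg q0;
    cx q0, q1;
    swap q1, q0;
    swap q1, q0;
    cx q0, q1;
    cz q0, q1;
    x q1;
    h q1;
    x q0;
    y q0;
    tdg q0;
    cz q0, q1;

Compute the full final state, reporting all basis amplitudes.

After the circuit, the state carries amplitude 0 on |00>, 0 on |01>, -I/2 - exp(3*I*pi/4)/2 on |10>, -exp(3*I*pi/4)/2 + I/2 on |11>.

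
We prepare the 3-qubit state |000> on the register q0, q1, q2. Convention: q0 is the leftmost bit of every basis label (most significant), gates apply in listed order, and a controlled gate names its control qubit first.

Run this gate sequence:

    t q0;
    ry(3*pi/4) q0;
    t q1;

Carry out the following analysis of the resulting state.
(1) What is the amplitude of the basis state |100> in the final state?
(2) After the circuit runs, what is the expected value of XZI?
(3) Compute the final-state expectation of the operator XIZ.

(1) The final state's coefficient on |100> equals sqrt(sqrt(2) + 2)/2.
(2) In the final state, XZI has expectation sqrt(2)/2.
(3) The expectation value of XIZ is sqrt(2)/2.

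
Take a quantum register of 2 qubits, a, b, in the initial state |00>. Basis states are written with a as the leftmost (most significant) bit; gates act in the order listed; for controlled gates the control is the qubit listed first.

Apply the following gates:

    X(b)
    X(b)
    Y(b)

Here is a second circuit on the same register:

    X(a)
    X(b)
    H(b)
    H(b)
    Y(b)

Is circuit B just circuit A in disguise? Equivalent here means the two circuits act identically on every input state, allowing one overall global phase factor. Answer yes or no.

No — the two circuits implement different unitaries, even allowing a global phase.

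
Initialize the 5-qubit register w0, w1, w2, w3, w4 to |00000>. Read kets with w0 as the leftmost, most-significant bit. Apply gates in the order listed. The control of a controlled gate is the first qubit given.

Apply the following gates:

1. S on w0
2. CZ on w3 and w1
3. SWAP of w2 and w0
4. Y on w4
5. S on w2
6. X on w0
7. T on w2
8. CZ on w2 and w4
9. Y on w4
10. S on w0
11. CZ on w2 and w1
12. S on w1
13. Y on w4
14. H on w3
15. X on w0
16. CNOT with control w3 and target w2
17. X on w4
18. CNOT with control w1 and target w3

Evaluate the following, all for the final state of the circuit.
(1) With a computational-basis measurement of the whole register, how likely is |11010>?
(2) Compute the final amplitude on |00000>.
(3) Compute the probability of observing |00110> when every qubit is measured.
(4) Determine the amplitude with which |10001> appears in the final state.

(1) Outcome |11010> occurs with probability 0.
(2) The final state's coefficient on |00000> equals -sqrt(2)/2.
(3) Outcome |00110> occurs with probability 1/2.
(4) The amplitude on |10001> is 0.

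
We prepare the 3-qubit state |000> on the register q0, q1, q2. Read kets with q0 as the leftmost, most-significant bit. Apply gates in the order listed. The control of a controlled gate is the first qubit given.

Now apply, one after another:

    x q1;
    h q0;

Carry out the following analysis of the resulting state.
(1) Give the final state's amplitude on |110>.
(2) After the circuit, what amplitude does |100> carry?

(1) The final state's coefficient on |110> equals sqrt(2)/2.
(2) The final state's coefficient on |100> equals 0.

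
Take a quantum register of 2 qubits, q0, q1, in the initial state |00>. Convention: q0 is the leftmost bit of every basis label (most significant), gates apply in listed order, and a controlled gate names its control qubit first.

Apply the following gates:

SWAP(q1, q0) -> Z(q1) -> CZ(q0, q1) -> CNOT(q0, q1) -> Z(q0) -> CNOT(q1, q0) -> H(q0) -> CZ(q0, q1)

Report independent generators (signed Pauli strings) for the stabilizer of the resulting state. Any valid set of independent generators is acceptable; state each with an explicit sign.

The stabilizer group can be generated by +XI, +IZ, among other valid generating sets.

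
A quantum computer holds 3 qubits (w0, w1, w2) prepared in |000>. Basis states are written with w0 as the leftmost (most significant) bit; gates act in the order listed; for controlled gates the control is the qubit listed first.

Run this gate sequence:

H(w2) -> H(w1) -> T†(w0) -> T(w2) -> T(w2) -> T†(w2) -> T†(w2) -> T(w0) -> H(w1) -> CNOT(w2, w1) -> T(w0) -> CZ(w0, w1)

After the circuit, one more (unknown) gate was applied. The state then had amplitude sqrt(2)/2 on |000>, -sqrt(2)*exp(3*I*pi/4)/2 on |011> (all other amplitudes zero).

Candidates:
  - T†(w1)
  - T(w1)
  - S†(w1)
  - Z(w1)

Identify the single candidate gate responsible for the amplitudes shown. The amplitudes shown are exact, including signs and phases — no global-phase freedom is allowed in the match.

The applied gate was T†(w1). Key observation: the block from step 2 through step 9 cancels to the identity and can be dropped.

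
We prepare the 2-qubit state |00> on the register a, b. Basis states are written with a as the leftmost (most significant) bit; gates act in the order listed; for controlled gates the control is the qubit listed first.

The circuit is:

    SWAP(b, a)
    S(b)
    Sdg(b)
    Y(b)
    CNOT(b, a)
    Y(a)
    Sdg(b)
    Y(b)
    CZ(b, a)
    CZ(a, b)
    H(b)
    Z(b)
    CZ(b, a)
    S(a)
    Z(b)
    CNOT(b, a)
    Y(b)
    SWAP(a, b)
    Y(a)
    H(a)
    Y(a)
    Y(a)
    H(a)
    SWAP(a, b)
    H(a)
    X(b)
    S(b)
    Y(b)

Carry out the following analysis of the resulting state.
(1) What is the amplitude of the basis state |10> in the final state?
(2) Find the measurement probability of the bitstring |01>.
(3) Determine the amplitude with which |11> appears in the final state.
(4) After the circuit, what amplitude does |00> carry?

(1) |10> carries amplitude -1/2 in the final state. Key observation: steps 20-23 multiply out to the identity, so the circuit reduces to the remaining gates.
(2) A full measurement returns |01> with probability 1/4.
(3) The final state's coefficient on |11> equals I/2.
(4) |00> carries amplitude -1/2 in the final state.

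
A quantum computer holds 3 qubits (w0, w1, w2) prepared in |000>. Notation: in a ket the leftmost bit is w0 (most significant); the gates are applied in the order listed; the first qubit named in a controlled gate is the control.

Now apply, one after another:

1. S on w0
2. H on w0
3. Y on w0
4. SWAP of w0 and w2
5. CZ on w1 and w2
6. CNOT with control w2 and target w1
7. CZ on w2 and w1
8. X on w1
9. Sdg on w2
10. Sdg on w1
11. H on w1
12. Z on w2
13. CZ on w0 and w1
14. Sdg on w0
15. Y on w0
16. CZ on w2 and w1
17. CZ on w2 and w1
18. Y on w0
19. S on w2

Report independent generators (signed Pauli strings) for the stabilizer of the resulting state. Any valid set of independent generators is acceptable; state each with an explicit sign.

The stabilizer group can be generated by -IXZ, -IZY, +ZII, among other valid generating sets. Key observation: the block from step 15 through step 18 cancels to the identity and can be dropped.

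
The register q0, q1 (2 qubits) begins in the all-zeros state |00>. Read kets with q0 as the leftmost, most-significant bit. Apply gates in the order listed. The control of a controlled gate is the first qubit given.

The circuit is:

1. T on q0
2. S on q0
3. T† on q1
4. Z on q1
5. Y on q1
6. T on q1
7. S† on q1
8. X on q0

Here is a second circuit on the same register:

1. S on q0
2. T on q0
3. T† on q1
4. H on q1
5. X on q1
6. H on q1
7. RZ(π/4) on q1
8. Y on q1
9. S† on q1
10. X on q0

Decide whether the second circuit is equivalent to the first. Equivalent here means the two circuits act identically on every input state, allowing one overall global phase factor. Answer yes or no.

No, they are not equivalent — no single phase factor reconciles the two unitaries.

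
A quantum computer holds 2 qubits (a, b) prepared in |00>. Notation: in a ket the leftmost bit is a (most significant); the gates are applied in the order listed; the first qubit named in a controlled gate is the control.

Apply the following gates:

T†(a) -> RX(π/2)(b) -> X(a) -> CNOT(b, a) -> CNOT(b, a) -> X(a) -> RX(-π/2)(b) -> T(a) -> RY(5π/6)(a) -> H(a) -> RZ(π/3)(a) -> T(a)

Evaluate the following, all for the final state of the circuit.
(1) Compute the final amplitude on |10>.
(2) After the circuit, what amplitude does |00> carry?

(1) The amplitude on |10> is -exp(5*I*pi/12)/2.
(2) The final state's coefficient on |00> equals -sqrt(3)*exp(5*I*pi/6)/2.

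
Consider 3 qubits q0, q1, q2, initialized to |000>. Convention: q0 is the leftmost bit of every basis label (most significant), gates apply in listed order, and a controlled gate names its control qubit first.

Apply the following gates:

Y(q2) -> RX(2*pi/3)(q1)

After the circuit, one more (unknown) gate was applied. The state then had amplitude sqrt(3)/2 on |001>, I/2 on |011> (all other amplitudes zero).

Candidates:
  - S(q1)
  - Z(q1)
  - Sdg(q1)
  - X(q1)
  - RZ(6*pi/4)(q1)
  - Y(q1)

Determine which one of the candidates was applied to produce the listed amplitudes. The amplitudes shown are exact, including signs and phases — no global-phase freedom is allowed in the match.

It was X(q1) that produced the state shown.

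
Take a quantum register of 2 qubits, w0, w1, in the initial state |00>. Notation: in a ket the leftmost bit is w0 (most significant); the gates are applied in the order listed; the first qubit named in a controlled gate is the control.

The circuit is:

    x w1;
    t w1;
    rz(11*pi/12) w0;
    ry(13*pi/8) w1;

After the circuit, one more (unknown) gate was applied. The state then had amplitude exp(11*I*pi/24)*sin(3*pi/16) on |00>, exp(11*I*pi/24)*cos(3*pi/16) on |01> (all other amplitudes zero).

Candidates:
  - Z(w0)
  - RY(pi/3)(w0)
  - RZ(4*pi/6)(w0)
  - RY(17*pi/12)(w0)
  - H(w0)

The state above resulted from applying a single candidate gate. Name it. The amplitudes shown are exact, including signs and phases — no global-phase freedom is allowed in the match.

It was RZ(4*pi/6)(w0) that produced the state shown.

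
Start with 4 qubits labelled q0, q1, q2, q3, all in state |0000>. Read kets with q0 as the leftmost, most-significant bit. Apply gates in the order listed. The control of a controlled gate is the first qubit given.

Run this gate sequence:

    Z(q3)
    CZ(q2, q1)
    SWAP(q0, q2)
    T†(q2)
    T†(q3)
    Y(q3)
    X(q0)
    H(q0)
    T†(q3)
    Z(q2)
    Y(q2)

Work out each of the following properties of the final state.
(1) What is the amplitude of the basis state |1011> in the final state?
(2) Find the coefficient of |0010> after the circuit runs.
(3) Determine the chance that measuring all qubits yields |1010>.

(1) The amplitude on |1011> is -sqrt(2)*exp(3*I*pi/4)/2.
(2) |0010> carries amplitude 0 in the final state.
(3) Outcome |1010> occurs with probability 0.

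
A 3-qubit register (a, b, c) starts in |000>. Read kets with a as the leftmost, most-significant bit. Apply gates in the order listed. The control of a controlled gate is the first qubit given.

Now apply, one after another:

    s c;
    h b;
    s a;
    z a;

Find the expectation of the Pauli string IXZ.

In the final state, IXZ has expectation 1.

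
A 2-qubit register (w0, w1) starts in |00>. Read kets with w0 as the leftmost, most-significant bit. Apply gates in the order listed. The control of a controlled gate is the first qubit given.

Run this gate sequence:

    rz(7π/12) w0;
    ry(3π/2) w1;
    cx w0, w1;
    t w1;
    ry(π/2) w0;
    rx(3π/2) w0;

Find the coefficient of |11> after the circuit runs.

|11> carries amplitude sqrt(2)*(1 + I)*exp(23*I*pi/24)/4 in the final state.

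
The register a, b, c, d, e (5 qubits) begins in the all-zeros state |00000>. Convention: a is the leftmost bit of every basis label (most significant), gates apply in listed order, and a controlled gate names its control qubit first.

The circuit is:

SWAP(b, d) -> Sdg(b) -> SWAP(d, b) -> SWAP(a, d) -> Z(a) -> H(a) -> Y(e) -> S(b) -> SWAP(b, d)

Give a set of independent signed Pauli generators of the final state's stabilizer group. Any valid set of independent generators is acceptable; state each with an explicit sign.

The stabilizer group can be generated by +XIIII, +IZIII, +IIZII, +IIIZI, -IIIIZ, among other valid generating sets.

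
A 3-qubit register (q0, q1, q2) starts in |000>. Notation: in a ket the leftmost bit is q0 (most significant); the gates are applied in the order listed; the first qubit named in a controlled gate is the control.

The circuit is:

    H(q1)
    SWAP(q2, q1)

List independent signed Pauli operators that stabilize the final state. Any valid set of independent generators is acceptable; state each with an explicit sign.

One valid set of independent stabilizer generators is +IIX, +ZII, +IZI (any independent generating set of the same group is equally correct).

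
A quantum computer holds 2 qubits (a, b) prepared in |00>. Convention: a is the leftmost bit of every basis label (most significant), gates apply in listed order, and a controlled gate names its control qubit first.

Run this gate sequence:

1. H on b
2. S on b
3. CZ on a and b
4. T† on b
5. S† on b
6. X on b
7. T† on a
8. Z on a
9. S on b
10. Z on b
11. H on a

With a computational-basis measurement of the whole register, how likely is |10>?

Outcome |10> occurs with probability 1/4.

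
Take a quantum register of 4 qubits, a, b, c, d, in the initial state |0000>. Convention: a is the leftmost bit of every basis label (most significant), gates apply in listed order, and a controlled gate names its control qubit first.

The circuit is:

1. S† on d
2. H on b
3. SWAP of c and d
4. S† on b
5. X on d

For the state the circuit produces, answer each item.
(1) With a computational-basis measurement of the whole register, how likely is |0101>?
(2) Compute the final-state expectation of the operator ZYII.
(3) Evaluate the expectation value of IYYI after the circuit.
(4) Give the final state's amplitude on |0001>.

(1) The probability of measuring |0101> is 1/2.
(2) The expectation value of ZYII is -1.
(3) In the final state, IYYI has expectation 0.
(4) The amplitude on |0001> is sqrt(2)/2.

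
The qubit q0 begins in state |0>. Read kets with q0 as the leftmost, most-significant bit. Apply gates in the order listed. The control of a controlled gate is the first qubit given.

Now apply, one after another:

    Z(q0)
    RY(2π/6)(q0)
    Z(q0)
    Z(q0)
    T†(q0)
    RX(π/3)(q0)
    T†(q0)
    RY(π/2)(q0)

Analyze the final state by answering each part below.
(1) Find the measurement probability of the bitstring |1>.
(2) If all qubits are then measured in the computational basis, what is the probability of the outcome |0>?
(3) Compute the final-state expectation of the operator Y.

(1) Outcome |1> occurs with probability -sqrt(6)/16 + sqrt(3)/16 + 1/2.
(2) A full measurement returns |0> with probability -sqrt(3)/16 + sqrt(6)/16 + 1/2.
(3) The observable Y averages to sqrt(3)*(-3 - sqrt(2))/8.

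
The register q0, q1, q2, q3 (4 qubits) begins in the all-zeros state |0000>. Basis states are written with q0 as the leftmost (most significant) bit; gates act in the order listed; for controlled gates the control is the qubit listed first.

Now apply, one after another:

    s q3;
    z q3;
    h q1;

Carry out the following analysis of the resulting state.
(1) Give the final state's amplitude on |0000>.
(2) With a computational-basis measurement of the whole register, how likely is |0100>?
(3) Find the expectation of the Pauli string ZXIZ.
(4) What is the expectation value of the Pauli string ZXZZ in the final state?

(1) The final state's coefficient on |0000> equals sqrt(2)/2.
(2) Outcome |0100> occurs with probability 1/2.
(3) The expectation value of ZXIZ is 1.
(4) In the final state, ZXZZ has expectation 1.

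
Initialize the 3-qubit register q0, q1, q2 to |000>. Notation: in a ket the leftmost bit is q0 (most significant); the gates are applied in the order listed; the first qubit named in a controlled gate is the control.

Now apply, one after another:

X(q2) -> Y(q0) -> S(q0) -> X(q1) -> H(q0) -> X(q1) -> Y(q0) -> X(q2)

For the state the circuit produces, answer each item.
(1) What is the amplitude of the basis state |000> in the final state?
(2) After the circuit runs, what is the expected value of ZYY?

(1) The final state's coefficient on |000> equals -sqrt(2)*I/2.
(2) The expectation value of ZYY is 0.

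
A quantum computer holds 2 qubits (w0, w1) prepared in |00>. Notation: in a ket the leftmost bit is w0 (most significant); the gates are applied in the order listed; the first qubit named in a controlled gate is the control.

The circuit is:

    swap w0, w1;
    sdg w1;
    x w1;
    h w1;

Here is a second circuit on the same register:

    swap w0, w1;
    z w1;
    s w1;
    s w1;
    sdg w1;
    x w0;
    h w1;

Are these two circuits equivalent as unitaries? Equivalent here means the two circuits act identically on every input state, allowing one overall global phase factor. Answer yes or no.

No: there is an input state on which the two circuits produce genuinely different outputs (not merely differing by a phase).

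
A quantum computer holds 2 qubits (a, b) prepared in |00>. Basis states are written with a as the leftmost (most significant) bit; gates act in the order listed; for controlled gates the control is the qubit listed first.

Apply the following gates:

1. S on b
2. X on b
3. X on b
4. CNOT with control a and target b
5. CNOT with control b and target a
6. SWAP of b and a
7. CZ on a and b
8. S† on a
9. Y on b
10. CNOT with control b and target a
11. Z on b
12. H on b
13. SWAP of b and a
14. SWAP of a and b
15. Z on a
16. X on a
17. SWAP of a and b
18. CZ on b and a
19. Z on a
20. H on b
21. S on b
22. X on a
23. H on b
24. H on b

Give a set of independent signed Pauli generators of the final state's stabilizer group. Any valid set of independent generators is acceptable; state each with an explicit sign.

One valid set of independent stabilizer generators is +XI, +IY (any independent generating set of the same group is equally correct).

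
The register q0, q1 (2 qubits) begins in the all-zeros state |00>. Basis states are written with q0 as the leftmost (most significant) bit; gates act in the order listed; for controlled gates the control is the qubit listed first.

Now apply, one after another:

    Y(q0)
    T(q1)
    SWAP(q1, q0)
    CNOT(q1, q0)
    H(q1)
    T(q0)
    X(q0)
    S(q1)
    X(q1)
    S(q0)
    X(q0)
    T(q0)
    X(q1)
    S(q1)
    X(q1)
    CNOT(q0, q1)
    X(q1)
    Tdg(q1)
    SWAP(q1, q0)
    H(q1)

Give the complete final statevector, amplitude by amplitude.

The resulting statevector has amplitude -1/2 on |00>, 1/2 on |01>, exp(3*I*pi/4)/2 on |10>, -exp(3*I*pi/4)/2 on |11>.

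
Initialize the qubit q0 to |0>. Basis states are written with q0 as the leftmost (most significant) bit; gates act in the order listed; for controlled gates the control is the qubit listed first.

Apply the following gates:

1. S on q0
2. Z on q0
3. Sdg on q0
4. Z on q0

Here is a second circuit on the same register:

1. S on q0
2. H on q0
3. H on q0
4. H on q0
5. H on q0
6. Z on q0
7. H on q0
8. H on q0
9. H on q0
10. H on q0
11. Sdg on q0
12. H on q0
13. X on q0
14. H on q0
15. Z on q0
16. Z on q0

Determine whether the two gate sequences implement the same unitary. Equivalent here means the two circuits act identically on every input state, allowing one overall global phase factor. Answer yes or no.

Yes, they are equivalent — the unitaries differ by at most a global phase.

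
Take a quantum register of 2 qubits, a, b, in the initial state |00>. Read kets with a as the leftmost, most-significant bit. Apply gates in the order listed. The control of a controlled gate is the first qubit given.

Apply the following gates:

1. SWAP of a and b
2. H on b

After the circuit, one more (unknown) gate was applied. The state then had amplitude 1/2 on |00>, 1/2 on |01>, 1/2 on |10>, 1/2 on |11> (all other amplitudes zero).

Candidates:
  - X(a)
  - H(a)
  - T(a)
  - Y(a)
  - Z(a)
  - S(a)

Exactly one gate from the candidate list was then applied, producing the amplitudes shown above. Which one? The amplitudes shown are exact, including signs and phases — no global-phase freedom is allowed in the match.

The applied gate was H(a).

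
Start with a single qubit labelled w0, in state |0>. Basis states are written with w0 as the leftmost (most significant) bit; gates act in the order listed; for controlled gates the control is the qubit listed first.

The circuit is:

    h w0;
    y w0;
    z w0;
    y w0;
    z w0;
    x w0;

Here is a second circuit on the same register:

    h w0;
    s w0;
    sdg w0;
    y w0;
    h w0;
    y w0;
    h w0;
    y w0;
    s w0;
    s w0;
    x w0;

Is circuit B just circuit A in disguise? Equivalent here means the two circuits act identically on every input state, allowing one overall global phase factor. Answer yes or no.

No — the two circuits implement different unitaries, even allowing a global phase.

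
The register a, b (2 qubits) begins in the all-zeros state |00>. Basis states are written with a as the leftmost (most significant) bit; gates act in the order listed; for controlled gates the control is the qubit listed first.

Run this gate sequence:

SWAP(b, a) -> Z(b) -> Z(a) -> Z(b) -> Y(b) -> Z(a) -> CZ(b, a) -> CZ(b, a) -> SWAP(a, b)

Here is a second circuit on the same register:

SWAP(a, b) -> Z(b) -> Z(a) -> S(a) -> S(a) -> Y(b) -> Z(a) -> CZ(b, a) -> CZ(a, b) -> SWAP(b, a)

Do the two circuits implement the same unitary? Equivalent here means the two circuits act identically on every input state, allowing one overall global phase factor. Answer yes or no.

No, they are not equivalent — no single phase factor reconciles the two unitaries.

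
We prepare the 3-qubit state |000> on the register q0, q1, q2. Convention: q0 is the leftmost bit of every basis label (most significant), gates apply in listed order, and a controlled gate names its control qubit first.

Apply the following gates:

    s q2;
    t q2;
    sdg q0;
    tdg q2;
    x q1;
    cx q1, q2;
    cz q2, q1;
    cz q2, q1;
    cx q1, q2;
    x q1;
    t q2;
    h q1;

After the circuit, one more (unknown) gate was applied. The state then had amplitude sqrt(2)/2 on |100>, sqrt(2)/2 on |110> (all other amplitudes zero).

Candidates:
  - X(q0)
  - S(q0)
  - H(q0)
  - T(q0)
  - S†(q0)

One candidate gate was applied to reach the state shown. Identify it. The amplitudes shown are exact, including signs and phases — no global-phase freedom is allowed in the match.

The applied gate was X(q0). Key observation: steps 4-11 multiply out to the identity, so the circuit reduces to the remaining gates.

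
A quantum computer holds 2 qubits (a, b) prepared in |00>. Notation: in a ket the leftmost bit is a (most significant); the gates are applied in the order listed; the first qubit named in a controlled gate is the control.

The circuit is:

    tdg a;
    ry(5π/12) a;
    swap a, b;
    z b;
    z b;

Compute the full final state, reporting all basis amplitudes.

The final amplitudes are sqrt(6 - 3*sqrt(2))/4 + sqrt(sqrt(2) + 2)/4 on |00>, -sqrt(2 - sqrt(2))/4 + sqrt(3*sqrt(2) + 6)/4 on |01>, 0 on |10>, 0 on |11>.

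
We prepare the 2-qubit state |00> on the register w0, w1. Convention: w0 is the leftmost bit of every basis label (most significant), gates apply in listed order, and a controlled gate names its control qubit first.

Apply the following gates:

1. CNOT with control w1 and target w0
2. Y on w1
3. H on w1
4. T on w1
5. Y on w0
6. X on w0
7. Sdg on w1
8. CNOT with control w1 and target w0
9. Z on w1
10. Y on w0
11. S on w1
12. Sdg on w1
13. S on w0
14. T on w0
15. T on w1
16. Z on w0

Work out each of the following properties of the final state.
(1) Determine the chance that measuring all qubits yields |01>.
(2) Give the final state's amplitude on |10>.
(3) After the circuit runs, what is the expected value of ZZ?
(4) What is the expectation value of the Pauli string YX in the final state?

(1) A full measurement returns |01> with probability 1/2.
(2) The amplitude on |10> is -sqrt(2)*exp(I*pi/4)/2.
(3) In the final state, ZZ has expectation -1.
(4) The observable YX averages to sqrt(2)/2.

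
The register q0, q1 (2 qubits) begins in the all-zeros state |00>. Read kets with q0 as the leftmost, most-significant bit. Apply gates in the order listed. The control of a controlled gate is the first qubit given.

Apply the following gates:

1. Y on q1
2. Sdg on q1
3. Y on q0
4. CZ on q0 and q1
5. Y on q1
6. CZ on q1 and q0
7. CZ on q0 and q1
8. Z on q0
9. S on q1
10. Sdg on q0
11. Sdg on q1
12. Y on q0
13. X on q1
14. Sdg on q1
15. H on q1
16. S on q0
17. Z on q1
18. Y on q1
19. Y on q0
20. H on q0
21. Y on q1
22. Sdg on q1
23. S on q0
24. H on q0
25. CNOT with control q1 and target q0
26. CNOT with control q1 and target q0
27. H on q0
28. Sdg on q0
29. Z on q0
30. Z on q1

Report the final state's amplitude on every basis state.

The resulting statevector has amplitude -1/2 on |00>, -I/2 on |01>, -1/2 on |10>, -I/2 on |11>. Key observation: the block from step 23 through step 28 cancels to the identity and can be dropped.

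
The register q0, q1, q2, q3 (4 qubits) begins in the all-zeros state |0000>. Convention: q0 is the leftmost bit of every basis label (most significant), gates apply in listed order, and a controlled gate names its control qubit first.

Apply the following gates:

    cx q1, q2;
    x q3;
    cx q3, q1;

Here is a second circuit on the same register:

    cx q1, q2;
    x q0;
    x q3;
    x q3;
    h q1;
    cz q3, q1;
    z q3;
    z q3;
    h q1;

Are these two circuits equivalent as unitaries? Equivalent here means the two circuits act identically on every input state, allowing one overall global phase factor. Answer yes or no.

No, they are not equivalent — no single phase factor reconciles the two unitaries.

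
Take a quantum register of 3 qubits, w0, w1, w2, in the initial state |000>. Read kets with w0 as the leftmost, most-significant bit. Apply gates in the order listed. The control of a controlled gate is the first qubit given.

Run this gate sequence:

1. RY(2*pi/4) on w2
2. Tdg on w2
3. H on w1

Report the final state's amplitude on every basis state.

The final amplitudes are 1/2 on |000>, -exp(3*I*pi/4)/2 on |001>, 1/2 on |010>, -exp(3*I*pi/4)/2 on |011>, 0 on |100>, 0 on |101>, 0 on |110>, 0 on |111>.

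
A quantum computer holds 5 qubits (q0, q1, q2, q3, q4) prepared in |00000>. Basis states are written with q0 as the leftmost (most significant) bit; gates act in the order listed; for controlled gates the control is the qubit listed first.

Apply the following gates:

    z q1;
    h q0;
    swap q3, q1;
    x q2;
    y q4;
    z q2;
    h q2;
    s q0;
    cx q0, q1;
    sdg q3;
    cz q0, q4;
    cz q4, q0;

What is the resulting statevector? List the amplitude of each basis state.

The resulting statevector has amplitude -I/2 on |00001>, I/2 on |00101>, 1/2 on |11001>, -1/2 on |11101>, and 0 on every other basis state.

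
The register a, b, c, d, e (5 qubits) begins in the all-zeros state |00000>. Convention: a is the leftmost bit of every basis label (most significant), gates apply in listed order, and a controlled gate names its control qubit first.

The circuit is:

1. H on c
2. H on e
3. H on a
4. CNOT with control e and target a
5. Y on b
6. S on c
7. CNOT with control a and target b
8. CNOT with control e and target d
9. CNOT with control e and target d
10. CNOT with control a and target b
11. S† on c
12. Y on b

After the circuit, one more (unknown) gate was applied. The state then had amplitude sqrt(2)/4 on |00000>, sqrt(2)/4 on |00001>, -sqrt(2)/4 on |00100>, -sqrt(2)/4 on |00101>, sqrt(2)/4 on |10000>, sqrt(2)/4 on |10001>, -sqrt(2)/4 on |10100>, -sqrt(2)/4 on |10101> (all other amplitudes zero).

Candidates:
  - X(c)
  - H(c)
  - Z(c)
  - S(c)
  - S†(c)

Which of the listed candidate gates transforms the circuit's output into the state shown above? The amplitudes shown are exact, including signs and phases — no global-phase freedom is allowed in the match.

The unique candidate consistent with the amplitudes is Z(c).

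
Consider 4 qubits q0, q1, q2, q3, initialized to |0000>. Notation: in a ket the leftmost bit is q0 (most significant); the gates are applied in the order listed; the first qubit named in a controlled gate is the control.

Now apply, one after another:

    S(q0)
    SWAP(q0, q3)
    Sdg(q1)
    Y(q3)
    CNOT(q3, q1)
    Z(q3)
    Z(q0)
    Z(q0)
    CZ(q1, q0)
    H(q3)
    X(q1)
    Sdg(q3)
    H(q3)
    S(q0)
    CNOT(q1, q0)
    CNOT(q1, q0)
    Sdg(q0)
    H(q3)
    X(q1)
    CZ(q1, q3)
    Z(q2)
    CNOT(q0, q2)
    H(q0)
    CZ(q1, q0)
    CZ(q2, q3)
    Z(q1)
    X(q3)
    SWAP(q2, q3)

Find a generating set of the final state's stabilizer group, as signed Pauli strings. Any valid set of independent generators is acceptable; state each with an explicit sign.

One valid set of independent stabilizer generators is -XIII, +IIYI, -IZII, +IIIZ (any independent generating set of the same group is equally correct). Key observation: steps 13-18 multiply out to the identity, so the circuit reduces to the remaining gates.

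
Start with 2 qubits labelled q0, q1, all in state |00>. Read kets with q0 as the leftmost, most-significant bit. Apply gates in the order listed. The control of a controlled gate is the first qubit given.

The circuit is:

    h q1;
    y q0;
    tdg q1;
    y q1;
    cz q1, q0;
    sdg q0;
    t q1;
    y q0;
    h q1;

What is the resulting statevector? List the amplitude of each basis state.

The final amplitudes are -sqrt(2)/2 on |00>, (1 - I)*exp(3*I*pi/4)/2 on |01>, 0 on |10>, 0 on |11>.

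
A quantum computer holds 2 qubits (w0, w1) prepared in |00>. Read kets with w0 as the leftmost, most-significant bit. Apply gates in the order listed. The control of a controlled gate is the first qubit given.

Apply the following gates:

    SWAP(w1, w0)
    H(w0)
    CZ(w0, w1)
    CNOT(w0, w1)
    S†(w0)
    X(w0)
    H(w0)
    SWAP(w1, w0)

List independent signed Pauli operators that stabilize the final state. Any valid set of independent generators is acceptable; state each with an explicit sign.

The stabilizer group can be generated by -YZ, -ZX, among other valid generating sets.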